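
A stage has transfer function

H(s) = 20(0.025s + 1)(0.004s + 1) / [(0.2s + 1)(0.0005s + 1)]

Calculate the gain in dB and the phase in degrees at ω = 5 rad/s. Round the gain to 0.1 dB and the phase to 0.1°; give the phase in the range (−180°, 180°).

At ω = 5 rad/s:
zero (1 + j5·0.025) = 1 + j0.125 → |·| ≈ 1.0078, ∠ ≈ 7.13°
zero (1 + j5·0.004) = 1 + j0.02 → |·| ≈ 1.0002, ∠ ≈ 1.15°
pole (1 + j5·0.2) = 1 + j1 → |·| ≈ 1.4142, ∠ ≈ 45.00°
pole (1 + j5·0.0005) = 1 + j0.0025 → |·| ≈ 1, ∠ ≈ 0.14°
|H| = 20 · 1.0078 · 1.0002 / (1.4142 · 1) ≈ 14.255
Gain = 20 log₁₀(14.255) ≈ 23.08 dB
∠H = (7.13° + 1.15°) − (45.00° + 0.14°) = -36.86°

23.1 dB, -36.9°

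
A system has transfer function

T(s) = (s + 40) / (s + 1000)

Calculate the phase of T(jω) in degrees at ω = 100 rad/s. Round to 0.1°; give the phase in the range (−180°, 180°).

Substitute s = j100:
Numerator: (j100) + 40 = 40 + j100
Denominator: (j100) + 1000 = 1000 + j100
|N| = √(40² + 100²) ≈ 107.7, ∠N ≈ 68.20°
|D| = √(1000² + 100²) ≈ 1005, ∠D ≈ 5.71°
∠T = 68.20° − 5.71° = 62.49°

62.5°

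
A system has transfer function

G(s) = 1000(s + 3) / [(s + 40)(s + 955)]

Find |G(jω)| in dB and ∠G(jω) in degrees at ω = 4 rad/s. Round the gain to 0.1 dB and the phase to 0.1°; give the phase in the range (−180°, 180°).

-17.7 dB, 47.2°

At s = jω = j4:
zero (s+3): 3 + j4 → |·| = √(3²+4²) = √25 ≈ 5, ∠ = arctan(4/3) ≈ 53.13°
pole (s+40): 40 + j4 → |·| = √(40²+4²) = √1616 ≈ 40.2, ∠ = arctan(4/40) ≈ 5.71°
pole (s+955): 955 + j4 → |·| = √(955²+4²) = √912041 ≈ 955.01, ∠ = arctan(4/955) ≈ 0.24°
|G| = 1000 · 5 / 38391 ≈ 0.13024
Gain = 20 log₁₀(0.13024) ≈ -17.71 dB
∠G = 53.13° − 5.95° = 47.18°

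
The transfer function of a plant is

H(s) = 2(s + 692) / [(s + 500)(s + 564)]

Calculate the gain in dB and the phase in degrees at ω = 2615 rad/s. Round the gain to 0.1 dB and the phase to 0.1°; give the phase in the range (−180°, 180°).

At s = jω = j2615:
zero (s+692): 692 + j2615 → |·| = √(692²+2615²) = √7317089 ≈ 2705, ∠ = arctan(2615/692) ≈ 75.18°
pole (s+500): 500 + j2615 → |·| = √(500²+2615²) = √7088225 ≈ 2662.4, ∠ = arctan(2615/500) ≈ 79.18°
pole (s+564): 564 + j2615 → |·| = √(564²+2615²) = √7156321 ≈ 2675.1, ∠ = arctan(2615/564) ≈ 77.83°
|H| = 2 · 2705 / 7.1222e+06 ≈ 0.0007596
Gain = 20 log₁₀(0.0007596) ≈ -62.39 dB
∠H = 75.18° − 157.01° = -81.83°

-62.4 dB, -81.8°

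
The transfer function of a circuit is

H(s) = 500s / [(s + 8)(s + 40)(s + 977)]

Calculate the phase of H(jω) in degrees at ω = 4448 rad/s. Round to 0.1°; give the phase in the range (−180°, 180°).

At s = jω = j4448:
zero at origin: s = j4448 → |·| = 4448, ∠ = 90.00°
pole (s+8): 8 + j4448 → |·| = √(8²+4448²) = √19784768 ≈ 4448, ∠ = arctan(4448/8) ≈ 89.90°
pole (s+40): 40 + j4448 → |·| = √(40²+4448²) = √19786304 ≈ 4448.2, ∠ = arctan(4448/40) ≈ 89.48°
pole (s+977): 977 + j4448 → |·| = √(977²+4448²) = √20739233 ≈ 4554, ∠ = arctan(4448/977) ≈ 77.61°
∠H = 90.00° − 256.99° = -166.99°

-167.0°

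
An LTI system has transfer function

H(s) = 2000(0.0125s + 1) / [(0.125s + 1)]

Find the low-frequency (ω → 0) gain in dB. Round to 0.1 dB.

66.0 dB

H(0) = 2000 · 1 / 1 = 2000
20 log₁₀(2000) ≈ 66.02 dB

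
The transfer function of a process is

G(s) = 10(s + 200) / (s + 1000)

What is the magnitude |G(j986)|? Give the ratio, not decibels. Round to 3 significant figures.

7.16

At s = jω = j986:
zero (s+200): 200 + j986 → |·| = √(200²+986²) = √1012196 ≈ 1006.1, ∠ = arctan(986/200) ≈ 78.53°
pole (s+1000): 1000 + j986 → |·| = √(1000²+986²) = √1972196 ≈ 1404.3, ∠ = arctan(986/1000) ≈ 44.60°
|G| = 10 · 1006.1 / 1404.3 ≈ 7.1644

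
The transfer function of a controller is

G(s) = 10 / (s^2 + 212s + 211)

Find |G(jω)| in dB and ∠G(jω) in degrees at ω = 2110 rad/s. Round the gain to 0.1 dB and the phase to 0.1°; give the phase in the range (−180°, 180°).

-113.0 dB, -174.3°

Substitute s = j2110:
Numerator: 10 = 10 + j0
Denominator: (j2110)^2 + 212(j2110) + 211 = -4451889 + j447320
|N| = √(10² + 0²) ≈ 10, ∠N ≈ 0.00°
|D| = √(4451889² + 447320²) ≈ 4.4743e+06, ∠D ≈ 174.26°
|G| = 10 / 4.4743e+06 ≈ 2.235e-06
Gain = 20 log₁₀(2.235e-06) ≈ -113.01 dB
∠G = 0.00° − 174.26° = -174.26°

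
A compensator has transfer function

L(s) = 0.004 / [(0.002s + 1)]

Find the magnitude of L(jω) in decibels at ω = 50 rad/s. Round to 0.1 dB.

At ω = 50 rad/s:
pole (1 + j50·0.002) = 1 + j0.1 → |·| ≈ 1.005, ∠ ≈ 5.71°
|L| = 0.004 · 1 / (1.005) ≈ 0.0039801
Gain = 20 log₁₀(0.0039801) ≈ -48.00 dB

-48.0 dB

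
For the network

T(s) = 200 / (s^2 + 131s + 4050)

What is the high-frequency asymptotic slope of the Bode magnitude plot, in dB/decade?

Each pole contributes −20 dB/decade at high frequency; each zero contributes +20 dB/decade.
Net: 0 zero(s) − 2 pole(s) → -40 dB/decade.

-40 dB/decade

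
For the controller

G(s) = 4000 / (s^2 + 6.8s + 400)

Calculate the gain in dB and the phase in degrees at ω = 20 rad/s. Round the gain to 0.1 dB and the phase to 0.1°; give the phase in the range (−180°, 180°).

At s = jω = j20:
quadratic: (j20)² + 6.8·j20 + 400 = 0 + j136 → |·| ≈ 136, ∠ ≈ 90.00°
|G| = 4000 / 136 ≈ 29.412
Gain = 20 log₁₀(29.412) ≈ 29.37 dB
∠G = 0.00° − 90.00° = -90.00°

29.4 dB, -90.0°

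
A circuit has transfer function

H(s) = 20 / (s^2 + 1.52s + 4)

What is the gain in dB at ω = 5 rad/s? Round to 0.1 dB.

At s = jω = j5:
quadratic: (j5)² + 1.52·j5 + 4 = -21 + j7.6 → |·| ≈ 22.333, ∠ ≈ 160.10°
|H| = 20 / 22.333 ≈ 0.89554
Gain = 20 log₁₀(0.89554) ≈ -0.96 dB

-1.0 dB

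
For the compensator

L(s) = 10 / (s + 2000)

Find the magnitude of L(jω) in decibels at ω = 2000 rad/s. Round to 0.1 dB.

Substitute s = j2000:
Numerator: 10 = 10 + j0
Denominator: (j2000) + 2000 = 2000 + j2000
|N| = √(10² + 0²) ≈ 10, ∠N ≈ 0.00°
|D| = √(2000² + 2000²) ≈ 2828.4, ∠D ≈ 45.00°
|L| = 10 / 2828.4 ≈ 0.0035356
Gain = 20 log₁₀(0.0035356) ≈ -49.03 dB

-49.0 dB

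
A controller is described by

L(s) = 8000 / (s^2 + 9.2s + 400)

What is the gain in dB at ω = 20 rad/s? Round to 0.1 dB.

At s = jω = j20:
quadratic: (j20)² + 9.2·j20 + 400 = 0 + j184 → |·| ≈ 184, ∠ ≈ 90.00°
|L| = 8000 / 184 ≈ 43.478
Gain = 20 log₁₀(43.478) ≈ 32.77 dB

32.8 dB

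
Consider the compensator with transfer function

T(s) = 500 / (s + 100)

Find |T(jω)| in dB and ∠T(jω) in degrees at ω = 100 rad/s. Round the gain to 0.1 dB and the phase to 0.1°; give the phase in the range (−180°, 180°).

At s = jω = j100:
pole (s+100): 100 + j100 → |·| = √(100²+100²) = √20000 ≈ 141.42, ∠ = arctan(100/100) ≈ 45.00°
|T| = 500 / 141.42 ≈ 3.5356
Gain = 20 log₁₀(3.5356) ≈ 10.97 dB
∠T = 0.00° − 45.00° = -45.00°

11.0 dB, -45.0°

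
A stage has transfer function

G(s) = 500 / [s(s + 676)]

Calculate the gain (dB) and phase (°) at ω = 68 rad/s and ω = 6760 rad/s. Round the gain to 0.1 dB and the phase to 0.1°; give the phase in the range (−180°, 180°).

ω = 68: -39.3 dB, -95.7°; ω = 6760: -99.3 dB, -174.3°

At s = jω = j68:
pole (s+676): 676 + j68 → |·| = √(676²+68²) = √461600 ≈ 679.41, ∠ = arctan(68/676) ≈ 5.74°
pole at origin: |s| = 68, ∠ = 90.00° (in denominator)
|G| = 500 / 46200 ≈ 0.010823
Gain = 20 log₁₀(0.010823) ≈ -39.31 dB
∠G = 0.00° − 95.74° = -95.74°

At s = jω = j6760:
pole (s+676): 676 + j6760 → |·| = √(676²+6760²) = √46154576 ≈ 6793.7, ∠ = arctan(6760/676) ≈ 84.29°
pole at origin: |s| = 6760, ∠ = 90.00° (in denominator)
|G| = 500 / 4.5925e+07 ≈ 1.0887e-05
Gain = 20 log₁₀(1.0887e-05) ≈ -99.26 dB
∠G = 0.00° − 174.29° = -174.29°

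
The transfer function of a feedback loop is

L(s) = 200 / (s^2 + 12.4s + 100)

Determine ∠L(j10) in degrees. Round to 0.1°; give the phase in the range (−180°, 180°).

-90.0°

At s = jω = j10:
quadratic: (j10)² + 12.4·j10 + 100 = 0 + j124 → |·| ≈ 124, ∠ ≈ 90.00°
∠L = 0.00° − 90.00° = -90.00°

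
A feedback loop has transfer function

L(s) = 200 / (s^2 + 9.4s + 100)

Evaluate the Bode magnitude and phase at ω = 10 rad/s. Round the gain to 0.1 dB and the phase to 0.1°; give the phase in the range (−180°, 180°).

At s = jω = j10:
quadratic: (j10)² + 9.4·j10 + 100 = 0 + j94 → |·| ≈ 94, ∠ ≈ 90.00°
|L| = 200 / 94 ≈ 2.1277
Gain = 20 log₁₀(2.1277) ≈ 6.56 dB
∠L = 0.00° − 90.00° = -90.00°

6.6 dB, -90.0°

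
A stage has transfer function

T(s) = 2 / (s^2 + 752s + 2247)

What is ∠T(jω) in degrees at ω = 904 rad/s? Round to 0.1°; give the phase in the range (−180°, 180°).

-140.2°

Substitute s = j904:
Numerator: 2 = 2 + j0
Denominator: (j904)^2 + 752(j904) + 2247 = -814969 + j679808
|N| = √(2² + 0²) ≈ 2, ∠N ≈ 0.00°
|D| = √(814969² + 679808²) ≈ 1.0613e+06, ∠D ≈ 140.17°
∠T = 0.00° − 140.17° = -140.17°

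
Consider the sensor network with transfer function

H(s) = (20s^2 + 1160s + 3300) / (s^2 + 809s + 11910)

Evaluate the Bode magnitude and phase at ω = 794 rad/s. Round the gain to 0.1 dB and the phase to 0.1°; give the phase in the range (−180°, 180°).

Substitute s = j794:
Numerator: 20(j794)^2 + 1160(j794) + 3300 = -12605420 + j921040
Denominator: (j794)^2 + 809(j794) + 11910 = -618526 + j642346
|N| = √(12605420² + 921040²) ≈ 1.2639e+07, ∠N ≈ 175.82°
|D| = √(618526² + 642346²) ≈ 8.9173e+05, ∠D ≈ 133.92°
|H| = 1.2639e+07 / 8.9173e+05 ≈ 14.174
Gain = 20 log₁₀(14.174) ≈ 23.03 dB
∠H = 175.82° − 133.92° = 41.90°

23.0 dB, 41.9°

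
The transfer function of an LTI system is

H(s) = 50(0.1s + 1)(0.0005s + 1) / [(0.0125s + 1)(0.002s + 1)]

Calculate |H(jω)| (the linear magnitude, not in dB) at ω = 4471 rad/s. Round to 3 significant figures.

109

At ω = 4471 rad/s:
zero (1 + j4471·0.1) = 1 + j447.1 → |·| ≈ 447.1, ∠ ≈ 89.87°
zero (1 + j4471·0.0005) = 1 + j2.2355 → |·| ≈ 2.449, ∠ ≈ 65.90°
pole (1 + j4471·0.0125) = 1 + j55.8875 → |·| ≈ 55.896, ∠ ≈ 88.97°
pole (1 + j4471·0.002) = 1 + j8.942 → |·| ≈ 8.9977, ∠ ≈ 83.62°
|H| = 50 · 447.1 · 2.449 / (55.896 · 8.9977) ≈ 108.86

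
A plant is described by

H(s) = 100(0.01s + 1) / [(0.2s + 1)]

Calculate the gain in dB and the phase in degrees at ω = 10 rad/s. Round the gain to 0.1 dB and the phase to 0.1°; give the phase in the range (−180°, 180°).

At ω = 10 rad/s:
zero (1 + j10·0.01) = 1 + j0.1 → |·| ≈ 1.005, ∠ ≈ 5.71°
pole (1 + j10·0.2) = 1 + j2 → |·| ≈ 2.2361, ∠ ≈ 63.43°
|H| = 100 · 1.005 / (2.2361) ≈ 44.944
Gain = 20 log₁₀(44.944) ≈ 33.05 dB
∠H = (5.71°) − (63.43°) = -57.72°

33.1 dB, -57.7°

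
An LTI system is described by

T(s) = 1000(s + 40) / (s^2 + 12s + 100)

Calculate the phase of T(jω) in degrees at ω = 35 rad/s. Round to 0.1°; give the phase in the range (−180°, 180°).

At s = jω = j35:
zero (s+40): 40 + j35 → |·| = √(40²+35²) = √2825 ≈ 53.151, ∠ = arctan(35/40) ≈ 41.19°
quadratic: (j35)² + 12·j35 + 100 = -1125 + j420 → |·| ≈ 1200.8, ∠ ≈ 159.53°
∠T = 41.19° − 159.53° = -118.34°

-118.3°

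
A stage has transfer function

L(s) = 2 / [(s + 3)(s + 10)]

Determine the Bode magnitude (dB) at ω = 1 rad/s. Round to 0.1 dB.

-24.0 dB

At s = jω = j1:
pole (s+3): 3 + j1 → |·| = √(3²+1²) = √10 ≈ 3.1623, ∠ = arctan(1/3) ≈ 18.43°
pole (s+10): 10 + j1 → |·| = √(10²+1²) = √101 ≈ 10.05, ∠ = arctan(1/10) ≈ 5.71°
|L| = 2 / 31.781 ≈ 0.062931
Gain = 20 log₁₀(0.062931) ≈ -24.02 dB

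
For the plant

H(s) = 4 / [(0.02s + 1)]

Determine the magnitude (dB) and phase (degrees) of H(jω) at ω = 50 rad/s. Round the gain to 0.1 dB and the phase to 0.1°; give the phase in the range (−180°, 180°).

9.0 dB, -45.0°

At ω = 50 rad/s:
pole (1 + j50·0.02) = 1 + j1 → |·| ≈ 1.4142, ∠ ≈ 45.00°
|H| = 4 · 1 / (1.4142) ≈ 2.8285
Gain = 20 log₁₀(2.8285) ≈ 9.03 dB
∠H = (0°) − (45.00°) = -45.00°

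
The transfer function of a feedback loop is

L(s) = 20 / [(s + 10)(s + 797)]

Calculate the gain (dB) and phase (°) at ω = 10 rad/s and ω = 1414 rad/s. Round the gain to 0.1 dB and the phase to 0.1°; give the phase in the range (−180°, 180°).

ω = 10: -55.0 dB, -45.7°; ω = 1414: -101.2 dB, -150.2°

At s = jω = j10:
pole (s+10): 10 + j10 → |·| = √(10²+10²) = √200 ≈ 14.142, ∠ = arctan(10/10) ≈ 45.00°
pole (s+797): 797 + j10 → |·| = √(797²+10²) = √635309 ≈ 797.06, ∠ = arctan(10/797) ≈ 0.72°
|L| = 20 / 11272 ≈ 0.0017743
Gain = 20 log₁₀(0.0017743) ≈ -55.02 dB
∠L = 0.00° − 45.72° = -45.72°

At s = jω = j1414:
pole (s+10): 10 + j1414 → |·| = √(10²+1414²) = √1999496 ≈ 1414, ∠ = arctan(1414/10) ≈ 89.59°
pole (s+797): 797 + j1414 → |·| = √(797²+1414²) = √2634605 ≈ 1623.1, ∠ = arctan(1414/797) ≈ 60.59°
|L| = 20 / 2.2951e+06 ≈ 8.7142e-06
Gain = 20 log₁₀(8.7142e-06) ≈ -101.20 dB
∠L = 0.00° − 150.18° = -150.18°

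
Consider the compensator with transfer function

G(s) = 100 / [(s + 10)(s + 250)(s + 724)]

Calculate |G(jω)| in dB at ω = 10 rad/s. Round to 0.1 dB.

-88.2 dB

At s = jω = j10:
pole (s+10): 10 + j10 → |·| = √(10²+10²) = √200 ≈ 14.142, ∠ = arctan(10/10) ≈ 45.00°
pole (s+250): 250 + j10 → |·| = √(250²+10²) = √62600 ≈ 250.2, ∠ = arctan(10/250) ≈ 2.29°
pole (s+724): 724 + j10 → |·| = √(724²+10²) = √524276 ≈ 724.07, ∠ = arctan(10/724) ≈ 0.79°
|G| = 100 / 2.562e+06 ≈ 3.9032e-05
Gain = 20 log₁₀(3.9032e-05) ≈ -88.17 dB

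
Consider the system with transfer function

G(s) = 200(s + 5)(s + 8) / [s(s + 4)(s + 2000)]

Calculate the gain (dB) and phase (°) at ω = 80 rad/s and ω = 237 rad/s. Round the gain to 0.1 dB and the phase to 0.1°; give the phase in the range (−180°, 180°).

At s = jω = j80:
zero (s+5): 5 + j80 → |·| = √(5²+80²) = √6425 ≈ 80.156, ∠ = arctan(80/5) ≈ 86.42°
zero (s+8): 8 + j80 → |·| = √(8²+80²) = √6464 ≈ 80.399, ∠ = arctan(80/8) ≈ 84.29°
pole (s+4): 4 + j80 → |·| = √(4²+80²) = √6416 ≈ 80.1, ∠ = arctan(80/4) ≈ 87.14°
pole (s+2000): 2000 + j80 → |·| = √(2000²+80²) = √4006400 ≈ 2001.6, ∠ = arctan(80/2000) ≈ 2.29°
pole at origin: |s| = 80, ∠ = 90.00° (in denominator)
|G| = 200 · 6444.5 / 1.2826e+07 ≈ 0.10049
Gain = 20 log₁₀(0.10049) ≈ -19.96 dB
∠G = 170.71° − 179.43° = -8.72°

At s = jω = j237:
zero (s+5): 5 + j237 → |·| = √(5²+237²) = √56194 ≈ 237.05, ∠ = arctan(237/5) ≈ 88.79°
zero (s+8): 8 + j237 → |·| = √(8²+237²) = √56233 ≈ 237.13, ∠ = arctan(237/8) ≈ 88.07°
pole (s+4): 4 + j237 → |·| = √(4²+237²) = √56185 ≈ 237.03, ∠ = arctan(237/4) ≈ 89.03°
pole (s+2000): 2000 + j237 → |·| = √(2000²+237²) = √4056169 ≈ 2014, ∠ = arctan(237/2000) ≈ 6.76°
pole at origin: |s| = 237, ∠ = 90.00° (in denominator)
|G| = 200 · 56212 / 1.1314e+08 ≈ 0.099367
Gain = 20 log₁₀(0.099367) ≈ -20.06 dB
∠G = 176.86° − 185.79° = -8.93°

ω = 80: -20.0 dB, -8.7°; ω = 237: -20.1 dB, -8.9°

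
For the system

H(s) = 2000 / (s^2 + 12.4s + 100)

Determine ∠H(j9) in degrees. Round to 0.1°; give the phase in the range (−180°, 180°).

At s = jω = j9:
quadratic: (j9)² + 12.4·j9 + 100 = 19 + j111.6 → |·| ≈ 113.21, ∠ ≈ 80.34°
∠H = 0.00° − 80.34° = -80.34°

-80.3°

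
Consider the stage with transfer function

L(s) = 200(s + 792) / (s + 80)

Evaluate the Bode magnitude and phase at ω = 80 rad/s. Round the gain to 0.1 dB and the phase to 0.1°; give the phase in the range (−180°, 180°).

63.0 dB, -39.2°

At s = jω = j80:
zero (s+792): 792 + j80 → |·| = √(792²+80²) = √633664 ≈ 796.03, ∠ = arctan(80/792) ≈ 5.77°
pole (s+80): 80 + j80 → |·| = √(80²+80²) = √12800 ≈ 113.14, ∠ = arctan(80/80) ≈ 45.00°
|L| = 200 · 796.03 / 113.14 ≈ 1407.2
Gain = 20 log₁₀(1407.2) ≈ 62.97 dB
∠L = 5.77° − 45.00° = -39.23°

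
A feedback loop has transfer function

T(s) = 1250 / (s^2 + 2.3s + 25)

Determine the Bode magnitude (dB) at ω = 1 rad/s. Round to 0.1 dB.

At s = jω = j1:
quadratic: (j1)² + 2.3·j1 + 25 = 24 + j2.3 → |·| ≈ 24.11, ∠ ≈ 5.47°
|T| = 1250 / 24.11 ≈ 51.846
Gain = 20 log₁₀(51.846) ≈ 34.29 dB

34.3 dB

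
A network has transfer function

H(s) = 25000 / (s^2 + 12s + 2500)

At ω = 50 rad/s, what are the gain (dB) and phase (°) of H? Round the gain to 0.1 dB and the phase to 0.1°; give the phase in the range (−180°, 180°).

32.4 dB, -90.0°

At s = jω = j50:
quadratic: (j50)² + 12·j50 + 2500 = 0 + j600 → |·| ≈ 600, ∠ ≈ 90.00°
|H| = 25000 / 600 ≈ 41.667
Gain = 20 log₁₀(41.667) ≈ 32.40 dB
∠H = 0.00° − 90.00° = -90.00°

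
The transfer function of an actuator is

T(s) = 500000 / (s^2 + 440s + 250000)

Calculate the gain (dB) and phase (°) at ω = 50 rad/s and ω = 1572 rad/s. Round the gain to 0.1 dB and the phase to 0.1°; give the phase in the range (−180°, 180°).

ω = 50: 6.1 dB, -5.1°; ω = 1572: -13.4 dB, -162.7°

At s = jω = j50:
quadratic: (j50)² + 440·j50 + 250000 = 247500 + j22000 → |·| ≈ 2.4848e+05, ∠ ≈ 5.08°
|T| = 500000 / 2.4848e+05 ≈ 2.0122
Gain = 20 log₁₀(2.0122) ≈ 6.07 dB
∠T = 0.00° − 5.08° = -5.08°

At s = jω = j1572:
quadratic: (j1572)² + 440·j1572 + 250000 = -2221184 + j691680 → |·| ≈ 2.3264e+06, ∠ ≈ 162.70°
|T| = 500000 / 2.3264e+06 ≈ 0.21492
Gain = 20 log₁₀(0.21492) ≈ -13.35 dB
∠T = 0.00° − 162.70° = -162.70°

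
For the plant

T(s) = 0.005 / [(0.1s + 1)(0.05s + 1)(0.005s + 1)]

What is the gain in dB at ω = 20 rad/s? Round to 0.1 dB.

At ω = 20 rad/s:
pole (1 + j20·0.1) = 1 + j2 → |·| ≈ 2.2361, ∠ ≈ 63.43°
pole (1 + j20·0.05) = 1 + j1 → |·| ≈ 1.4142, ∠ ≈ 45.00°
pole (1 + j20·0.005) = 1 + j0.1 → |·| ≈ 1.005, ∠ ≈ 5.71°
|T| = 0.005 · 1 / (2.2361 · 1.4142 · 1.005) ≈ 0.0015733
Gain = 20 log₁₀(0.0015733) ≈ -56.06 dB

-56.1 dB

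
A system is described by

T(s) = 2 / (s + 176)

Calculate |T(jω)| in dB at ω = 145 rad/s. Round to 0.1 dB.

At s = jω = j145:
pole (s+176): 176 + j145 → |·| = √(176²+145²) = √52001 ≈ 228.04, ∠ = arctan(145/176) ≈ 39.48°
|T| = 2 / 228.04 ≈ 0.0087704
Gain = 20 log₁₀(0.0087704) ≈ -41.14 dB

-41.1 dB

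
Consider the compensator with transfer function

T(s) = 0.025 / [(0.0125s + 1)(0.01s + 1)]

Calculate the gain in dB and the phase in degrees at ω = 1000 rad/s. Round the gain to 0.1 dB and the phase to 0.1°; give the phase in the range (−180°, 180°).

At ω = 1000 rad/s:
pole (1 + j1000·0.0125) = 1 + j12.5 → |·| ≈ 12.54, ∠ ≈ 85.43°
pole (1 + j1000·0.01) = 1 + j10 → |·| ≈ 10.05, ∠ ≈ 84.29°
|T| = 0.025 · 1 / (12.54 · 10.05) ≈ 0.00019837
Gain = 20 log₁₀(0.00019837) ≈ -74.05 dB
∠T = (0°) − (85.43° + 84.29°) = -169.72°

-74.1 dB, -169.7°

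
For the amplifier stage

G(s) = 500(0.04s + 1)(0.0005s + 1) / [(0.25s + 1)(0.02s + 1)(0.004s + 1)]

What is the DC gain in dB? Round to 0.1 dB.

54.0 dB

G(0) = 500 · 1 / 1 = 500
20 log₁₀(500) ≈ 53.98 dB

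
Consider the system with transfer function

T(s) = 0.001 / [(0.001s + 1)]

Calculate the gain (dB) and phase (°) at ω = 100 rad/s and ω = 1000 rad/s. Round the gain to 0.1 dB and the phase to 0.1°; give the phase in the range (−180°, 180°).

At ω = 100 rad/s:
pole (1 + j100·0.001) = 1 + j0.1 → |·| ≈ 1.005, ∠ ≈ 5.71°
|T| = 0.001 · 1 / (1.005) ≈ 0.00099502
Gain = 20 log₁₀(0.00099502) ≈ -60.04 dB
∠T = (0°) − (5.71°) = -5.71°

At ω = 1000 rad/s:
pole (1 + j1000·0.001) = 1 + j1 → |·| ≈ 1.4142, ∠ ≈ 45.00°
|T| = 0.001 · 1 / (1.4142) ≈ 0.00070711
Gain = 20 log₁₀(0.00070711) ≈ -63.01 dB
∠T = (0°) − (45.00°) = -45.00°

ω = 100: -60.0 dB, -5.7°; ω = 1000: -63.0 dB, -45.0°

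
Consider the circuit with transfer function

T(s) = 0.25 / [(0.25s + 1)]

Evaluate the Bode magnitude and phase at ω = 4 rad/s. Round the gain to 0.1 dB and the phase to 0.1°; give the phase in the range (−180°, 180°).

At ω = 4 rad/s:
pole (1 + j4·0.25) = 1 + j1 → |·| ≈ 1.4142, ∠ ≈ 45.00°
|T| = 0.25 · 1 / (1.4142) ≈ 0.17678
Gain = 20 log₁₀(0.17678) ≈ -15.05 dB
∠T = (0°) − (45.00°) = -45.00°

-15.1 dB, -45.0°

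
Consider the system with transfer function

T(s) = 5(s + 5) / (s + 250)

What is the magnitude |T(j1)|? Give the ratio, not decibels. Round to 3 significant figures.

0.102

At s = jω = j1:
zero (s+5): 5 + j1 → |·| = √(5²+1²) = √26 ≈ 5.099, ∠ = arctan(1/5) ≈ 11.31°
pole (s+250): 250 + j1 → |·| = √(250²+1²) = √62501 ≈ 250, ∠ = arctan(1/250) ≈ 0.23°
|T| = 5 · 5.099 / 250 ≈ 0.10198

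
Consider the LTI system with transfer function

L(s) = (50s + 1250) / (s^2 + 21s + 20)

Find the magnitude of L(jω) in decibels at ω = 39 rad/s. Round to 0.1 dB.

2.6 dB

Substitute s = j39:
Numerator: 50(j39) + 1250 = 1250 + j1950
Denominator: (j39)^2 + 21(j39) + 20 = -1501 + j819
|N| = √(1250² + 1950²) ≈ 2316.2, ∠N ≈ 57.34°
|D| = √(1501² + 819²) ≈ 1709.9, ∠D ≈ 151.38°
|L| = 2316.2 / 1709.9 ≈ 1.3546
Gain = 20 log₁₀(1.3546) ≈ 2.64 dB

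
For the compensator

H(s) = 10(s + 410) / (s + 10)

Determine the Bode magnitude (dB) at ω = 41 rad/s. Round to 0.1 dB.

At s = jω = j41:
zero (s+410): 410 + j41 → |·| = √(410²+41²) = √169781 ≈ 412.04, ∠ = arctan(41/410) ≈ 5.71°
pole (s+10): 10 + j41 → |·| = √(10²+41²) = √1781 ≈ 42.202, ∠ = arctan(41/10) ≈ 76.29°
|H| = 10 · 412.04 / 42.202 ≈ 97.635
Gain = 20 log₁₀(97.635) ≈ 39.79 dB

39.8 dB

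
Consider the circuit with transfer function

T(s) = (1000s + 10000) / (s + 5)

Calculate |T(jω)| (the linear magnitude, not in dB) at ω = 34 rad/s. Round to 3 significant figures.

1.03e+03

Substitute s = j34:
Numerator: 1000(j34) + 10000 = 10000 + j34000
Denominator: (j34) + 5 = 5 + j34
|N| = √(10000² + 34000²) ≈ 35440, ∠N ≈ 73.61°
|D| = √(5² + 34²) ≈ 34.366, ∠D ≈ 81.63°
|T| = 35440 / 34.366 ≈ 1031.3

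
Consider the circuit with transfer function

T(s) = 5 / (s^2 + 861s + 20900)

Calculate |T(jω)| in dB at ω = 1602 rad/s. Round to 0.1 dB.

-115.3 dB

Substitute s = j1602:
Numerator: 5 = 5 + j0
Denominator: (j1602)^2 + 861(j1602) + 20900 = -2545504 + j1379322
|N| = √(5² + 0²) ≈ 5, ∠N ≈ 0.00°
|D| = √(2545504² + 1379322²) ≈ 2.8952e+06, ∠D ≈ 151.55°
|T| = 5 / 2.8952e+06 ≈ 1.727e-06
Gain = 20 log₁₀(1.727e-06) ≈ -115.25 dB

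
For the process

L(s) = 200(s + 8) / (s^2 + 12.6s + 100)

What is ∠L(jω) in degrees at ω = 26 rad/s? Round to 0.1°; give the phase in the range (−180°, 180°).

At s = jω = j26:
zero (s+8): 8 + j26 → |·| = √(8²+26²) = √740 ≈ 27.203, ∠ = arctan(26/8) ≈ 72.90°
quadratic: (j26)² + 12.6·j26 + 100 = -576 + j327.6 → |·| ≈ 662.64, ∠ ≈ 150.37°
∠L = 72.90° − 150.37° = -77.47°

-77.5°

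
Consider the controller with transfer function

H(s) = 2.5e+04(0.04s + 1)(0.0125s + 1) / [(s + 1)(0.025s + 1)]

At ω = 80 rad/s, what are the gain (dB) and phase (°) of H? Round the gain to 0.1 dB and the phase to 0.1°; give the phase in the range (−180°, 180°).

56.4 dB, -35.1°

At ω = 80 rad/s:
zero (1 + j80·0.04) = 1 + j3.2 → |·| ≈ 3.3526, ∠ ≈ 72.65°
zero (1 + j80·0.0125) = 1 + j1 → |·| ≈ 1.4142, ∠ ≈ 45.00°
pole (1 + j80·1) = 1 + j80 → |·| ≈ 80.006, ∠ ≈ 89.28°
pole (1 + j80·0.025) = 1 + j2 → |·| ≈ 2.2361, ∠ ≈ 63.43°
|H| = 2.5e+04 · 3.3526 · 1.4142 / (80.006 · 2.2361) ≈ 662.55
Gain = 20 log₁₀(662.55) ≈ 56.42 dB
∠H = (72.65° + 45.00°) − (89.28° + 63.43°) = -35.06°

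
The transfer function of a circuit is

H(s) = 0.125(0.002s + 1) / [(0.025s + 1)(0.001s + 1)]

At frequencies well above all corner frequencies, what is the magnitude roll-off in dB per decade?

-20 dB/decade

Each pole contributes −20 dB/decade at high frequency; each zero contributes +20 dB/decade.
Net: 1 zero(s) − 2 pole(s) → -20 dB/decade.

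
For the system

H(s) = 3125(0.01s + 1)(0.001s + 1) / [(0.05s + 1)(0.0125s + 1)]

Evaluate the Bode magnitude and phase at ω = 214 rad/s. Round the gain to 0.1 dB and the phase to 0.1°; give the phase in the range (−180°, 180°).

47.8 dB, -77.1°

At ω = 214 rad/s:
zero (1 + j214·0.01) = 1 + j2.14 → |·| ≈ 2.3621, ∠ ≈ 64.95°
zero (1 + j214·0.001) = 1 + j0.214 → |·| ≈ 1.0226, ∠ ≈ 12.08°
pole (1 + j214·0.05) = 1 + j10.7 → |·| ≈ 10.747, ∠ ≈ 84.66°
pole (1 + j214·0.0125) = 1 + j2.675 → |·| ≈ 2.8558, ∠ ≈ 69.50°
|H| = 3125 · 2.3621 · 1.0226 / (10.747 · 2.8558) ≈ 245.95
Gain = 20 log₁₀(245.95) ≈ 47.82 dB
∠H = (64.95° + 12.08°) − (84.66° + 69.50°) = -77.13°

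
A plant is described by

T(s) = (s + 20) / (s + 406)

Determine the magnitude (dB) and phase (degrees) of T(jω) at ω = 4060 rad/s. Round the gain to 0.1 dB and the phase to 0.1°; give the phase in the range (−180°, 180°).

At s = jω = j4060:
zero (s+20): 20 + j4060 → |·| = √(20²+4060²) = √16484000 ≈ 4060, ∠ = arctan(4060/20) ≈ 89.72°
pole (s+406): 406 + j4060 → |·| = √(406²+4060²) = √16648436 ≈ 4080.2, ∠ = arctan(4060/406) ≈ 84.29°
|T| = 1 · 4060 / 4080.2 ≈ 0.99505
Gain = 20 log₁₀(0.99505) ≈ -0.04 dB
∠T = 89.72° − 84.29° = 5.43°

-0.0 dB, 5.4°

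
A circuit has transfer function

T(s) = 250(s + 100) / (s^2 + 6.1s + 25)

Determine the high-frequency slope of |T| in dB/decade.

Each pole contributes −20 dB/decade at high frequency; each zero contributes +20 dB/decade.
Net: 1 zero(s) − 2 pole(s) → -20 dB/decade.

-20 dB/decade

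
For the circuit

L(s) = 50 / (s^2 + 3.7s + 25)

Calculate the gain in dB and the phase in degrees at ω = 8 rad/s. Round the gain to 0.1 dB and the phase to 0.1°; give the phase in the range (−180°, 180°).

0.2 dB, -142.8°

At s = jω = j8:
quadratic: (j8)² + 3.7·j8 + 25 = -39 + j29.6 → |·| ≈ 48.961, ∠ ≈ 142.80°
|L| = 50 / 48.961 ≈ 1.0212
Gain = 20 log₁₀(1.0212) ≈ 0.18 dB
∠L = 0.00° − 142.80° = -142.80°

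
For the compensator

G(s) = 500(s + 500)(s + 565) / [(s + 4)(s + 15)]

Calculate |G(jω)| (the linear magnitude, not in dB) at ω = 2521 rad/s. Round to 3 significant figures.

522

At s = jω = j2521:
zero (s+500): 500 + j2521 → |·| = √(500²+2521²) = √6605441 ≈ 2570.1, ∠ = arctan(2521/500) ≈ 78.78°
zero (s+565): 565 + j2521 → |·| = √(565²+2521²) = √6674666 ≈ 2583.5, ∠ = arctan(2521/565) ≈ 77.37°
pole (s+4): 4 + j2521 → |·| = √(4²+2521²) = √6355457 ≈ 2521, ∠ = arctan(2521/4) ≈ 89.91°
pole (s+15): 15 + j2521 → |·| = √(15²+2521²) = √6355666 ≈ 2521, ∠ = arctan(2521/15) ≈ 89.66°
|G| = 500 · 6.6399e+06 / 6.3554e+06 ≈ 522.38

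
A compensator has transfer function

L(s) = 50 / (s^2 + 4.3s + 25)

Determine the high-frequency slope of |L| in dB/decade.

Each pole contributes −20 dB/decade at high frequency; each zero contributes +20 dB/decade.
Net: 0 zero(s) − 2 pole(s) → -40 dB/decade.

-40 dB/decade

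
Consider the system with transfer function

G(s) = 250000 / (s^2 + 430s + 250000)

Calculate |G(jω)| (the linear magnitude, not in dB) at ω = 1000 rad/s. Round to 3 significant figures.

At s = jω = j1000:
quadratic: (j1000)² + 430·j1000 + 250000 = -750000 + j430000 → |·| ≈ 8.6452e+05, ∠ ≈ 150.17°
|G| = 250000 / 8.6452e+05 ≈ 0.28918

0.289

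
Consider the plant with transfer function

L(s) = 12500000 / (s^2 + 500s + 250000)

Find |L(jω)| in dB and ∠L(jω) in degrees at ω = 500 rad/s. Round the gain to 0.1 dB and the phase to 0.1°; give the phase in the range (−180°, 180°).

At s = jω = j500:
quadratic: (j500)² + 500·j500 + 250000 = 0 + j250000 → |·| ≈ 2.5e+05, ∠ ≈ 90.00°
|L| = 12500000 / 2.5e+05 ≈ 50
Gain = 20 log₁₀(50) ≈ 33.98 dB
∠L = 0.00° − 90.00° = -90.00°

34.0 dB, -90.0°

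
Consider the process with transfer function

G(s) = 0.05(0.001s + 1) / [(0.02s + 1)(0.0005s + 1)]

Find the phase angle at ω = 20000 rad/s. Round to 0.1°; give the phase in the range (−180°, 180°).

-87.0°

At ω = 20000 rad/s:
zero (1 + j20000·0.001) = 1 + j20 → |·| ≈ 20.025, ∠ ≈ 87.14°
pole (1 + j20000·0.02) = 1 + j400 → |·| ≈ 400, ∠ ≈ 89.86°
pole (1 + j20000·0.0005) = 1 + j10 → |·| ≈ 10.05, ∠ ≈ 84.29°
∠G = (87.14°) − (89.86° + 84.29°) = -87.01°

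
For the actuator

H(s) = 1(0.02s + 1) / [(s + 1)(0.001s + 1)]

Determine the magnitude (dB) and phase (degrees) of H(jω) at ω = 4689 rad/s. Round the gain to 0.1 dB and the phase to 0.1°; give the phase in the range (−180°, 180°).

At ω = 4689 rad/s:
zero (1 + j4689·0.02) = 1 + j93.78 → |·| ≈ 93.785, ∠ ≈ 89.39°
pole (1 + j4689·1) = 1 + j4689 → |·| ≈ 4689, ∠ ≈ 89.99°
pole (1 + j4689·0.001) = 1 + j4.689 → |·| ≈ 4.7944, ∠ ≈ 77.96°
|H| = 1 · 93.785 / (4689 · 4.7944) ≈ 0.0041718
Gain = 20 log₁₀(0.0041718) ≈ -47.59 dB
∠H = (89.39°) − (89.99° + 77.96°) = -78.56°

-47.6 dB, -78.6°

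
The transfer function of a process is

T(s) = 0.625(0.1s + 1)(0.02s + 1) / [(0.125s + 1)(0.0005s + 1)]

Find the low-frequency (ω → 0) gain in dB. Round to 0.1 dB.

-4.1 dB

T(0) = 0.625 · 1 / 1 = 0.625
20 log₁₀(0.625) ≈ -4.08 dB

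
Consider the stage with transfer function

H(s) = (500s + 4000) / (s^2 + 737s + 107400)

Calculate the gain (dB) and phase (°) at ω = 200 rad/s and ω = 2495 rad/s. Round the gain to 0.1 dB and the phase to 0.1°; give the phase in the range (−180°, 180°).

Substitute s = j200:
Numerator: 500(j200) + 4000 = 4000 + j100000
Denominator: (j200)^2 + 737(j200) + 107400 = 67400 + j147400
|N| = √(4000² + 100000²) ≈ 1.0008e+05, ∠N ≈ 87.71°
|D| = √(67400² + 147400²) ≈ 1.6208e+05, ∠D ≈ 65.43°
|H| = 1.0008e+05 / 1.6208e+05 ≈ 0.61747
Gain = 20 log₁₀(0.61747) ≈ -4.19 dB
∠H = 87.71° − 65.43° = 22.28°

Substitute s = j2495:
Numerator: 500(j2495) + 4000 = 4000 + j1247500
Denominator: (j2495)^2 + 737(j2495) + 107400 = -6117625 + j1838815
|N| = √(4000² + 1247500²) ≈ 1.2475e+06, ∠N ≈ 89.82°
|D| = √(6117625² + 1838815²) ≈ 6.388e+06, ∠D ≈ 163.27°
|H| = 1.2475e+06 / 6.388e+06 ≈ 0.19529
Gain = 20 log₁₀(0.19529) ≈ -14.19 dB
∠H = 89.82° − 163.27° = -73.45°

ω = 200: -4.2 dB, 22.3°; ω = 2495: -14.2 dB, -73.5°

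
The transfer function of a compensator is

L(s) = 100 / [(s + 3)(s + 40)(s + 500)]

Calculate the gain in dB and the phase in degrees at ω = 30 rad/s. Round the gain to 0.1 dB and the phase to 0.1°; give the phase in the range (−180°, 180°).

At s = jω = j30:
pole (s+3): 3 + j30 → |·| = √(3²+30²) = √909 ≈ 30.15, ∠ = arctan(30/3) ≈ 84.29°
pole (s+40): 40 + j30 → |·| = √(40²+30²) = √2500 ≈ 50, ∠ = arctan(30/40) ≈ 36.87°
pole (s+500): 500 + j30 → |·| = √(500²+30²) = √250900 ≈ 500.9, ∠ = arctan(30/500) ≈ 3.43°
|L| = 100 / 7.5511e+05 ≈ 0.00013243
Gain = 20 log₁₀(0.00013243) ≈ -77.56 dB
∠L = 0.00° − 124.59° = -124.59°

-77.6 dB, -124.6°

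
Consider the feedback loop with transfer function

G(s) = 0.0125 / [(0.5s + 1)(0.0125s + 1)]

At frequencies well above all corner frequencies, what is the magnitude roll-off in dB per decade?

-40 dB/decade

Each pole contributes −20 dB/decade at high frequency; each zero contributes +20 dB/decade.
Net: 0 zero(s) − 2 pole(s) → -40 dB/decade.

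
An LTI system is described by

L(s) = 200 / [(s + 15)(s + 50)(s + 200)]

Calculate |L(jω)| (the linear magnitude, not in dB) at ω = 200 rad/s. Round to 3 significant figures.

1.71e-05

At s = jω = j200:
pole (s+15): 15 + j200 → |·| = √(15²+200²) = √40225 ≈ 200.56, ∠ = arctan(200/15) ≈ 85.71°
pole (s+50): 50 + j200 → |·| = √(50²+200²) = √42500 ≈ 206.16, ∠ = arctan(200/50) ≈ 75.96°
pole (s+200): 200 + j200 → |·| = √(200²+200²) = √80000 ≈ 282.84, ∠ = arctan(200/200) ≈ 45.00°
|L| = 200 / 1.1695e+07 ≈ 1.7101e-05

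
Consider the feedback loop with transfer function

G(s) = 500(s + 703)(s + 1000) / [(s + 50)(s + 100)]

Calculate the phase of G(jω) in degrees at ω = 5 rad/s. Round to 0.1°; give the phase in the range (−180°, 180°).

-7.9°

At s = jω = j5:
zero (s+703): 703 + j5 → |·| = √(703²+5²) = √494234 ≈ 703.02, ∠ = arctan(5/703) ≈ 0.41°
zero (s+1000): 1000 + j5 → |·| = √(1000²+5²) = √1000025 ≈ 1000, ∠ = arctan(5/1000) ≈ 0.29°
pole (s+50): 50 + j5 → |·| = √(50²+5²) = √2525 ≈ 50.249, ∠ = arctan(5/50) ≈ 5.71°
pole (s+100): 100 + j5 → |·| = √(100²+5²) = √10025 ≈ 100.12, ∠ = arctan(5/100) ≈ 2.86°
∠G = 0.70° − 8.57° = -7.87°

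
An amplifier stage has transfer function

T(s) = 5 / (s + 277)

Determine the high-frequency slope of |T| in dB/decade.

Each pole contributes −20 dB/decade at high frequency; each zero contributes +20 dB/decade.
Net: 0 zero(s) − 1 pole(s) → -20 dB/decade.

-20 dB/decade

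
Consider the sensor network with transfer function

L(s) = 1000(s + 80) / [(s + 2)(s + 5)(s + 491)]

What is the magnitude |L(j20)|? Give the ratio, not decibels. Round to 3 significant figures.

At s = jω = j20:
zero (s+80): 80 + j20 → |·| = √(80²+20²) = √6800 ≈ 82.462, ∠ = arctan(20/80) ≈ 14.04°
pole (s+2): 2 + j20 → |·| = √(2²+20²) = √404 ≈ 20.1, ∠ = arctan(20/2) ≈ 84.29°
pole (s+5): 5 + j20 → |·| = √(5²+20²) = √425 ≈ 20.616, ∠ = arctan(20/5) ≈ 75.96°
pole (s+491): 491 + j20 → |·| = √(491²+20²) = √241481 ≈ 491.41, ∠ = arctan(20/491) ≈ 2.33°
|L| = 1000 · 82.462 / 2.0363e+05 ≈ 0.40496

0.405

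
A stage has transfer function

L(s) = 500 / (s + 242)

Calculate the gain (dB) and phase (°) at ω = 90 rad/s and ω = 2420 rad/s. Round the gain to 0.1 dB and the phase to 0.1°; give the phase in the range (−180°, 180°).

Substitute s = j90:
Numerator: 500 = 500 + j0
Denominator: (j90) + 242 = 242 + j90
|N| = √(500² + 0²) ≈ 500, ∠N ≈ 0.00°
|D| = √(242² + 90²) ≈ 258.19, ∠D ≈ 20.40°
|L| = 500 / 258.19 ≈ 1.9366
Gain = 20 log₁₀(1.9366) ≈ 5.74 dB
∠L = 0.00° − 20.40° = -20.40°

Substitute s = j2420:
Numerator: 500 = 500 + j0
Denominator: (j2420) + 242 = 242 + j2420
|N| = √(500² + 0²) ≈ 500, ∠N ≈ 0.00°
|D| = √(242² + 2420²) ≈ 2432.1, ∠D ≈ 84.29°
|L| = 500 / 2432.1 ≈ 0.20558
Gain = 20 log₁₀(0.20558) ≈ -13.74 dB
∠L = 0.00° − 84.29° = -84.29°

ω = 90: 5.7 dB, -20.4°; ω = 2420: -13.7 dB, -84.3°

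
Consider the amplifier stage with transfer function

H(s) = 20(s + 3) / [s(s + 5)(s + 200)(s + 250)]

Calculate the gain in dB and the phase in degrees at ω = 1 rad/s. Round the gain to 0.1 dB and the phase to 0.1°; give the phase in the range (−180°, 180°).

At s = jω = j1:
zero (s+3): 3 + j1 → |·| = √(3²+1²) = √10 ≈ 3.1623, ∠ = arctan(1/3) ≈ 18.43°
pole (s+5): 5 + j1 → |·| = √(5²+1²) = √26 ≈ 5.099, ∠ = arctan(1/5) ≈ 11.31°
pole (s+200): 200 + j1 → |·| = √(200²+1²) = √40001 ≈ 200, ∠ = arctan(1/200) ≈ 0.29°
pole (s+250): 250 + j1 → |·| = √(250²+1²) = √62501 ≈ 250, ∠ = arctan(1/250) ≈ 0.23°
pole at origin: |s| = 1, ∠ = 90.00° (in denominator)
|H| = 20 · 3.1623 / 2.5495e+05 ≈ 0.00024807
Gain = 20 log₁₀(0.00024807) ≈ -72.11 dB
∠H = 18.43° − 101.83° = -83.40°

-72.1 dB, -83.4°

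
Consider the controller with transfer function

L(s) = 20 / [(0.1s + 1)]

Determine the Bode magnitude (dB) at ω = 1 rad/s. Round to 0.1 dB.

26.0 dB

At ω = 1 rad/s:
pole (1 + j1·0.1) = 1 + j0.1 → |·| ≈ 1.005, ∠ ≈ 5.71°
|L| = 20 · 1 / (1.005) ≈ 19.9
Gain = 20 log₁₀(19.9) ≈ 25.98 dB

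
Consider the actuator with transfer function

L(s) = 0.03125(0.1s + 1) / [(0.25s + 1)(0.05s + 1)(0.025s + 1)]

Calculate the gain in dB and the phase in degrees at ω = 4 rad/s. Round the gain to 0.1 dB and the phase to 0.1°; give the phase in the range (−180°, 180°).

-32.7 dB, -40.2°

At ω = 4 rad/s:
zero (1 + j4·0.1) = 1 + j0.4 → |·| ≈ 1.077, ∠ ≈ 21.80°
pole (1 + j4·0.25) = 1 + j1 → |·| ≈ 1.4142, ∠ ≈ 45.00°
pole (1 + j4·0.05) = 1 + j0.2 → |·| ≈ 1.0198, ∠ ≈ 11.31°
pole (1 + j4·0.025) = 1 + j0.1 → |·| ≈ 1.005, ∠ ≈ 5.71°
|L| = 0.03125 · 1.077 / (1.4142 · 1.0198 · 1.005) ≈ 0.023221
Gain = 20 log₁₀(0.023221) ≈ -32.68 dB
∠L = (21.80°) − (45.00° + 11.31° + 5.71°) = -40.22°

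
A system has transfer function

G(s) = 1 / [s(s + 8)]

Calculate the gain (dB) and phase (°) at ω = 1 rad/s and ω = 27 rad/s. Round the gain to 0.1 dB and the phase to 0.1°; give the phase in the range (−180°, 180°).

ω = 1: -18.1 dB, -97.1°; ω = 27: -57.6 dB, -163.5°

At s = jω = j1:
pole (s+8): 8 + j1 → |·| = √(8²+1²) = √65 ≈ 8.0623, ∠ = arctan(1/8) ≈ 7.13°
pole at origin: |s| = 1, ∠ = 90.00° (in denominator)
|G| = 1 / 8.0623 ≈ 0.12403
Gain = 20 log₁₀(0.12403) ≈ -18.13 dB
∠G = 0.00° − 97.13° = -97.13°

At s = jω = j27:
pole (s+8): 8 + j27 → |·| = √(8²+27²) = √793 ≈ 28.16, ∠ = arctan(27/8) ≈ 73.50°
pole at origin: |s| = 27, ∠ = 90.00° (in denominator)
|G| = 1 / 760.32 ≈ 0.0013152
Gain = 20 log₁₀(0.0013152) ≈ -57.62 dB
∠G = 0.00° − 163.50° = -163.50°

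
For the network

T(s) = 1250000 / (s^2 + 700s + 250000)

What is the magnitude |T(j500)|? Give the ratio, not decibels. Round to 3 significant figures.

3.57

At s = jω = j500:
quadratic: (j500)² + 700·j500 + 250000 = 0 + j350000 → |·| ≈ 3.5e+05, ∠ ≈ 90.00°
|T| = 1250000 / 3.5e+05 ≈ 3.5714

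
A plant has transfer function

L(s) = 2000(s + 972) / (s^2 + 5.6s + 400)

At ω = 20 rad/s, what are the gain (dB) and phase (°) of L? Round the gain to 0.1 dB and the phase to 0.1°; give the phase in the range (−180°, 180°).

At s = jω = j20:
zero (s+972): 972 + j20 → |·| = √(972²+20²) = √945184 ≈ 972.21, ∠ = arctan(20/972) ≈ 1.18°
quadratic: (j20)² + 5.6·j20 + 400 = 0 + j112 → |·| ≈ 112, ∠ ≈ 90.00°
|L| = 2000 · 972.21 / 112 ≈ 17361
Gain = 20 log₁₀(17361) ≈ 84.79 dB
∠L = 1.18° − 90.00° = -88.82°

84.8 dB, -88.8°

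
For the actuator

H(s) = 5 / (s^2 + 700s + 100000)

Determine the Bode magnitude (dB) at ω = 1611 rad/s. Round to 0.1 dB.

Substitute s = j1611:
Numerator: 5 = 5 + j0
Denominator: (j1611)^2 + 700(j1611) + 100000 = -2495321 + j1127700
|N| = √(5² + 0²) ≈ 5, ∠N ≈ 0.00°
|D| = √(2495321² + 1127700²) ≈ 2.7383e+06, ∠D ≈ 155.68°
|H| = 5 / 2.7383e+06 ≈ 1.826e-06
Gain = 20 log₁₀(1.826e-06) ≈ -114.77 dB

-114.8 dB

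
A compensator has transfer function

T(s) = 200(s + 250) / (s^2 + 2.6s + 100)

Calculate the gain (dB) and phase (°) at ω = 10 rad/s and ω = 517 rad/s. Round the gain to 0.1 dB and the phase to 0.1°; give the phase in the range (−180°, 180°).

ω = 10: 65.7 dB, -87.7°; ω = 517: -7.3 dB, -115.5°

At s = jω = j10:
zero (s+250): 250 + j10 → |·| = √(250²+10²) = √62600 ≈ 250.2, ∠ = arctan(10/250) ≈ 2.29°
quadratic: (j10)² + 2.6·j10 + 100 = 0 + j26 → |·| ≈ 26, ∠ ≈ 90.00°
|T| = 200 · 250.2 / 26 ≈ 1924.6
Gain = 20 log₁₀(1924.6) ≈ 65.69 dB
∠T = 2.29° − 90.00° = -87.71°

At s = jω = j517:
zero (s+250): 250 + j517 → |·| = √(250²+517²) = √329789 ≈ 574.27, ∠ = arctan(517/250) ≈ 64.19°
quadratic: (j517)² + 2.6·j517 + 100 = -267189 + j1344.2 → |·| ≈ 2.6719e+05, ∠ ≈ 179.71°
|T| = 200 · 574.27 / 2.6719e+05 ≈ 0.42986
Gain = 20 log₁₀(0.42986) ≈ -7.33 dB
∠T = 64.19° − 179.71° = -115.52°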